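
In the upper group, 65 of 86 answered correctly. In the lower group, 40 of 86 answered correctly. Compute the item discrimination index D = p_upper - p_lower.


p_upper = 65/86 = 0.7558
p_lower = 40/86 = 0.4651
D = 0.7558 - 0.4651 = 0.2907

0.2907


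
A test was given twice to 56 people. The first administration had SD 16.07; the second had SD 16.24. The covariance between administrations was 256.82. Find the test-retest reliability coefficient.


r = cov(X,Y) / (SD_X * SD_Y)
r = 256.82 / (16.07 * 16.24)
r = 256.82 / 260.9768
r = 0.9841

0.9841


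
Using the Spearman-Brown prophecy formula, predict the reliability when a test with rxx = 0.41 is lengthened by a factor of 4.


r_new = (n * rxx) / (1 + (n-1) * rxx)
r_new = (4 * 0.41) / (1 + 3 * 0.41)
r_new = 1.64 / 2.23
r_new = 0.7354

0.7354


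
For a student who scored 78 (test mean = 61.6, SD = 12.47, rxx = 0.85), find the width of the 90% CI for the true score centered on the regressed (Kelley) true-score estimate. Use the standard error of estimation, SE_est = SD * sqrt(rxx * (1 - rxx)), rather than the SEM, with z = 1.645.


True score estimate = 0.85*78 + 0.15*61.6 = 75.54
SE_est = SD * sqrt(rxx * (1 - rxx)) = 12.47 * sqrt(0.85 * 0.15) = 12.47 * sqrt(0.1275) = 4.452681
CI = T_est +/- z * SE_est, so width = 2 * z * SE_est = 2 * 1.645 * 4.452681
Width = 14.6493

14.6493


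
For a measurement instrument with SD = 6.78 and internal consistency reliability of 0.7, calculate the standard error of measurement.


SEM = SD * sqrt(1 - rxx)
SEM = 6.78 * sqrt(1 - 0.7)
SEM = 6.78 * sqrt(0.3) = 6.78 * 0.547723
SEM = 3.7136

3.7136


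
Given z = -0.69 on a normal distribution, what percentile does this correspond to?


CDF(z) = 0.5 * (1 + erf(z/sqrt(2)))
erf(-0.4879) = -0.5098
CDF = 0.2451
Percentile rank = 0.2451 * 100 = 24.51

24.51


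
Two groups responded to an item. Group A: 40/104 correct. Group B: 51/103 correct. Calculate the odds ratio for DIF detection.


Odds_A = 40/64 = 0.625
Odds_B = 51/52 = 0.9808
OR = Odds_A / Odds_B = 0.625 / 0.9808
Exactly, OR = (40 * 52) / (64 * 51) = 2080 / 3264
OR = 0.6373

0.6373


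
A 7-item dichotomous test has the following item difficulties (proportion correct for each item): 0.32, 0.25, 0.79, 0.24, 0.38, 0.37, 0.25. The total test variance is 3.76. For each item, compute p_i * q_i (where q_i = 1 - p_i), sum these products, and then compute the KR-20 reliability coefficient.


For each item, compute p_i * q_i:
  Item 1: 0.32 * 0.68 = 0.2176
  Item 2: 0.25 * 0.75 = 0.1875
  Item 3: 0.79 * 0.21 = 0.1659
  Item 4: 0.24 * 0.76 = 0.1824
  Item 5: 0.38 * 0.62 = 0.2356
  Item 6: 0.37 * 0.63 = 0.2331
  Item 7: 0.25 * 0.75 = 0.1875
Sum(p_i * q_i) = 0.2176 + 0.1875 + 0.1659 + 0.1824 + 0.2356 + 0.2331 + 0.1875 = 1.4096
KR-20 = (k/(k-1)) * (1 - Sum(p_i*q_i) / Var_total)
= (7/6) * (1 - 1.4096/3.76)
= 1.1667 * 0.6251
KR-20 = 0.7293

0.7293


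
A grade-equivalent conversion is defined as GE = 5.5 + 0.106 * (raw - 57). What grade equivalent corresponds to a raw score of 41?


raw - median = 41 - 57 = -16
slope * diff = 0.106 * -16 = -1.696
GE = 5.5 + -1.696
GE = 3.804

3.804


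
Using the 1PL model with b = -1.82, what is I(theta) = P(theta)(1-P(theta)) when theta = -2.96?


P = 1/(1+exp(-(-2.96--1.82))) = 0.2423
I = P*(1-P) = 0.2423 * 0.7577
I = 0.1836

0.1836


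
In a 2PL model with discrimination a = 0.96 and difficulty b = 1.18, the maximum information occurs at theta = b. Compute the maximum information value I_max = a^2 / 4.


For 2PL, max info at theta = b = 1.18
I_max = a^2 / 4 = 0.96^2 / 4
= 0.9216 / 4
I_max = 0.2304

0.2304


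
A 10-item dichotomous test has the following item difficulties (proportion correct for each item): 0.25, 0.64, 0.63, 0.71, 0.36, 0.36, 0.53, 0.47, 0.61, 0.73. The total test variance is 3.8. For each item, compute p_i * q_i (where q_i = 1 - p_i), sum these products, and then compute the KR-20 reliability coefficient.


For each item, compute p_i * q_i:
  Item 1: 0.25 * 0.75 = 0.1875
  Item 2: 0.64 * 0.36 = 0.2304
  Item 3: 0.63 * 0.37 = 0.2331
  Item 4: 0.71 * 0.29 = 0.2059
  Item 5: 0.36 * 0.64 = 0.2304
  Item 6: 0.36 * 0.64 = 0.2304
  Item 7: 0.53 * 0.47 = 0.2491
  Item 8: 0.47 * 0.53 = 0.2491
  Item 9: 0.61 * 0.39 = 0.2379
  Item 10: 0.73 * 0.27 = 0.1971
Sum(p_i * q_i) = 0.1875 + 0.2304 + 0.2331 + 0.2059 + 0.2304 + 0.2304 + 0.2491 + 0.2491 + 0.2379 + 0.1971 = 2.2509
KR-20 = (k/(k-1)) * (1 - Sum(p_i*q_i) / Var_total)
= (10/9) * (1 - 2.2509/3.8)
= 1.1111 * 0.4077
KR-20 = 0.453

0.453


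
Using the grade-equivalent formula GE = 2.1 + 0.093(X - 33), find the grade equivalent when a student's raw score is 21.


raw - median = 21 - 33 = -12
slope * diff = 0.093 * -12 = -1.116
GE = 2.1 + -1.116
GE = 0.984

0.984


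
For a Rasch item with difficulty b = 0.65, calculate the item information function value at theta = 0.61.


P = 1/(1+exp(-(0.61-0.65))) = 0.49
I = P*(1-P) = 0.49 * 0.51
I = 0.2499

0.2499


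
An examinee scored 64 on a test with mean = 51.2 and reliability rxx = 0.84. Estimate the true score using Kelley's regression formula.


T_est = rxx * X + (1 - rxx) * mean
T_est = 0.84 * 64 + 0.16 * 51.2
T_est = 53.76 + 8.192
T_est = 61.952

61.952


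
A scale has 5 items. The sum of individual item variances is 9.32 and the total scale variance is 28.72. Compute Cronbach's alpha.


alpha = (k/(k-1)) * (1 - sum(si^2)/s_total^2)
= (5/4) * (1 - 9.32/28.72)
alpha = 0.8444

0.8444


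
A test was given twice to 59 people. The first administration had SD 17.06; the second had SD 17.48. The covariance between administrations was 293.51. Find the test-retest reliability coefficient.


r = cov(X,Y) / (SD_X * SD_Y)
r = 293.51 / (17.06 * 17.48)
r = 293.51 / 298.2088
r = 0.9842

0.9842


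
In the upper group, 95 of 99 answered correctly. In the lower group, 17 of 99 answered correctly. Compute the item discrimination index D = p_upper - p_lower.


p_upper = 95/99 = 0.9596
p_lower = 17/99 = 0.1717
D = 0.9596 - 0.1717 = 0.7879

0.7879


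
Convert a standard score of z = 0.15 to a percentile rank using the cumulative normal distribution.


CDF(z) = 0.5 * (1 + erf(z/sqrt(2)))
erf(0.1061) = 0.1192
CDF = 0.5596
Percentile rank = 0.5596 * 100 = 55.96

55.96


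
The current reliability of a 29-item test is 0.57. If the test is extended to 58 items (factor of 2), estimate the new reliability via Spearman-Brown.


r_new = (n * rxx) / (1 + (n-1) * rxx)
r_new = (2 * 0.57) / (1 + 1 * 0.57)
r_new = 1.14 / 1.57
r_new = 0.7261

0.7261


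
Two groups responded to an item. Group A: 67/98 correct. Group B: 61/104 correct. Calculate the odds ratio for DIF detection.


Odds_A = 67/31 = 2.1613
Odds_B = 61/43 = 1.4186
OR = Odds_A / Odds_B = 2.1613 / 1.4186
Exactly, OR = (67 * 43) / (31 * 61) = 2881 / 1891
OR = 1.5235

1.5235


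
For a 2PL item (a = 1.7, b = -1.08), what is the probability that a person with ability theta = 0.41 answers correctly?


a*(theta - b) = 1.7 * (0.41 - -1.08) = 2.533
exp(-2.533) = 0.0794
P = 1 / (1 + 0.0794)
P = 0.9264

0.9264


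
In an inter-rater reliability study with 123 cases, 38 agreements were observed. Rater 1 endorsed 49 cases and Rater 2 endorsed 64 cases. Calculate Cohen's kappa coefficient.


P_o = 38/123 = 0.308943
P_e = (49*64 + 74*59) / 15129 = 0.495869
kappa = (P_o - P_e) / (1 - P_e)
kappa = (0.308943 - 0.495869) / (1 - 0.495869)
kappa = -0.3708

-0.3708


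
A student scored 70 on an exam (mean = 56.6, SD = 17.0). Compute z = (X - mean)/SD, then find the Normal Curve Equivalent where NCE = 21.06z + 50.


z = (X - mean) / SD = (70 - 56.6) / 17.0
z = 13.4 / 17.0
z = 0.7882
NCE = NCE = 21.06z + 50
Carry z at full precision (z = 13.4 / 17.0) into the conversion:
NCE = 21.06 * (13.4 / 17.0) + 50 = 282.204 / 17.0 + 50
NCE = 16.6002 + 50
NCE = 66.6002

66.6002


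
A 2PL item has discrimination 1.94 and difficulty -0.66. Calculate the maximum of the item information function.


For 2PL, max info at theta = b = -0.66
I_max = a^2 / 4 = 1.94^2 / 4
= 3.7636 / 4
I_max = 0.9409

0.9409


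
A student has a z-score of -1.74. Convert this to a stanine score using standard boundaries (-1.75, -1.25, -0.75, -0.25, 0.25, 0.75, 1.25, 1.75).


Stanine boundaries: [-1.75, -1.25, -0.75, -0.25, 0.25, 0.75, 1.25, 1.75]
z = -1.74
Check each boundary:
  z >= -1.75 -> could be stanine 2
  z < -1.25
  z < -0.75
  z < -0.25
  z < 0.25
  z < 0.75
  z < 1.25
  z < 1.75
Highest qualifying boundary gives stanine = 2

2


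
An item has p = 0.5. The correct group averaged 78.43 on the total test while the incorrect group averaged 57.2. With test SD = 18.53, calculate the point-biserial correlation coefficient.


q = 1 - p = 0.5
rpb = ((M1 - M0) / SD) * sqrt(p * q)
rpb = ((78.43 - 57.2) / 18.53) * sqrt(0.5 * 0.5)
rpb = 0.5729

0.5729


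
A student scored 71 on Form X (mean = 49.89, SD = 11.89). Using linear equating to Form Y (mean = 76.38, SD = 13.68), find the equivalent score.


slope = SD_Y / SD_X = 13.68 / 11.89 ~ 1.1505
intercept = mean_Y - slope * mean_X = 76.38 - (13.68 / 11.89) * 49.89 ~ 18.9792
Y = slope * X + intercept. To avoid rounding drift from the rounded slope/intercept, evaluate the equivalent form Y = mean_Y + SD_Y * (X - mean_X) / SD_X at full precision:
Y = 76.38 + 13.68 * (71 - 49.89) / 11.89
Y = 76.38 + 13.68 * 21.11 / 11.89
Y = 76.38 + 288.7848 / 11.89
Y = 76.38 + 24.288
Y = 100.668

100.668


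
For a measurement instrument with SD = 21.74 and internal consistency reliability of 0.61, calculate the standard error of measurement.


SEM = SD * sqrt(1 - rxx)
SEM = 21.74 * sqrt(1 - 0.61)
SEM = 21.74 * sqrt(0.39) = 21.74 * 0.6245
SEM = 13.5766

13.5766


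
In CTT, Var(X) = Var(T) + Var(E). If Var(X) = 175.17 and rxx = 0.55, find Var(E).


var_true = rxx * var_obs = 0.55 * 175.17 = 96.3435
var_error = var_obs - var_true
var_error = 175.17 - 96.3435
var_error = 78.8265

78.8265


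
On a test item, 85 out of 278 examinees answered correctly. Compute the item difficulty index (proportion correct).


Item difficulty p = number correct / total examinees
p = 85 / 278
p = 0.3058

0.3058


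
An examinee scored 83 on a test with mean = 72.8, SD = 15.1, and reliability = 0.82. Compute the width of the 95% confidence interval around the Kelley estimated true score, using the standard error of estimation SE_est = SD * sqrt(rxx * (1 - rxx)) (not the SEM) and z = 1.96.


True score estimate = 0.82*83 + 0.18*72.8 = 81.164
SE_est = SD * sqrt(rxx * (1 - rxx)) = 15.1 * sqrt(0.82 * 0.18) = 15.1 * sqrt(0.1476) = 5.801231
CI = T_est +/- z * SE_est, so width = 2 * z * SE_est = 2 * 1.96 * 5.801231
Width = 22.7408

22.7408


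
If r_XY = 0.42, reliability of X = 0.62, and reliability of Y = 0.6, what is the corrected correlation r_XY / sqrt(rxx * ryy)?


r_corrected = rxy / sqrt(rxx * ryy)
= 0.42 / sqrt(0.62 * 0.6)
= 0.42 / sqrt(0.372)
= 0.42 / 0.609918
r_corrected = 0.6886

0.6886


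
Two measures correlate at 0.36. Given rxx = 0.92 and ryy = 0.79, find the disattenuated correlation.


r_corrected = rxy / sqrt(rxx * ryy)
= 0.36 / sqrt(0.92 * 0.79)
= 0.36 / sqrt(0.7268)
= 0.36 / 0.852526
r_corrected = 0.4223

0.4223


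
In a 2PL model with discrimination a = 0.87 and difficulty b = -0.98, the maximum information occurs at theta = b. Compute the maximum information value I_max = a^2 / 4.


For 2PL, max info at theta = b = -0.98
I_max = a^2 / 4 = 0.87^2 / 4
= 0.7569 / 4
I_max = 0.1892

0.1892


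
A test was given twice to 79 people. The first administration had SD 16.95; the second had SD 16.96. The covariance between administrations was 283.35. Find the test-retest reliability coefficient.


r = cov(X,Y) / (SD_X * SD_Y)
r = 283.35 / (16.95 * 16.96)
r = 283.35 / 287.472
r = 0.9857

0.9857


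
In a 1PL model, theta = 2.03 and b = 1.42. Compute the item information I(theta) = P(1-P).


P = 1/(1+exp(-(2.03-1.42))) = 0.6479
I = P*(1-P) = 0.6479 * 0.3521
I = 0.2281

0.2281


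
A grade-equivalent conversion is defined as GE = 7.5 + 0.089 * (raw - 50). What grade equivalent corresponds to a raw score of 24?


raw - median = 24 - 50 = -26
slope * diff = 0.089 * -26 = -2.314
GE = 7.5 + -2.314
GE = 5.186

5.186


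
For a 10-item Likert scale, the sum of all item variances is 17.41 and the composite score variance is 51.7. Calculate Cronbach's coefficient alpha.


alpha = (k/(k-1)) * (1 - sum(si^2)/s_total^2)
= (10/9) * (1 - 17.41/51.7)
alpha = 0.7369

0.7369


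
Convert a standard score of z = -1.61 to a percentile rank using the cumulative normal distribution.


CDF(z) = 0.5 * (1 + erf(z/sqrt(2)))
erf(-1.1384) = -0.8926
CDF = 0.0537
Percentile rank = 0.0537 * 100 = 5.37

5.37


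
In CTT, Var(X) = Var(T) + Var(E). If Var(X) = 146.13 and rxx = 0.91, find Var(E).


var_true = rxx * var_obs = 0.91 * 146.13 = 132.9783
var_error = var_obs - var_true
var_error = 146.13 - 132.9783
var_error = 13.1517

13.1517


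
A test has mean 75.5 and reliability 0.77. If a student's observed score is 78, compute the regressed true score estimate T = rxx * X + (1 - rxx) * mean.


T_est = rxx * X + (1 - rxx) * mean
T_est = 0.77 * 78 + 0.23 * 75.5
T_est = 60.06 + 17.365
T_est = 77.425

77.425


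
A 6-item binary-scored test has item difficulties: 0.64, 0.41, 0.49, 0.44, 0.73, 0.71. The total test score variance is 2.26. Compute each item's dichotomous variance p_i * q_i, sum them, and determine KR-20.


For each item, compute p_i * q_i:
  Item 1: 0.64 * 0.36 = 0.2304
  Item 2: 0.41 * 0.59 = 0.2419
  Item 3: 0.49 * 0.51 = 0.2499
  Item 4: 0.44 * 0.56 = 0.2464
  Item 5: 0.73 * 0.27 = 0.1971
  Item 6: 0.71 * 0.29 = 0.2059
Sum(p_i * q_i) = 0.2304 + 0.2419 + 0.2499 + 0.2464 + 0.1971 + 0.2059 = 1.3716
KR-20 = (k/(k-1)) * (1 - Sum(p_i*q_i) / Var_total)
= (6/5) * (1 - 1.3716/2.26)
= 1.2 * 0.3931
KR-20 = 0.4717

0.4717


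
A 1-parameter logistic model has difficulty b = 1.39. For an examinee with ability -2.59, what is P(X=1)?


theta - b = -2.59 - 1.39 = -3.98
exp(-(theta - b)) = exp(3.98) = 53.517
P = 1 / (1 + 53.517)
P = 0.0183

0.0183


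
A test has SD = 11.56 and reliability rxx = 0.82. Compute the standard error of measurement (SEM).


SEM = SD * sqrt(1 - rxx)
SEM = 11.56 * sqrt(1 - 0.82)
SEM = 11.56 * sqrt(0.18) = 11.56 * 0.424264
SEM = 4.9045

4.9045


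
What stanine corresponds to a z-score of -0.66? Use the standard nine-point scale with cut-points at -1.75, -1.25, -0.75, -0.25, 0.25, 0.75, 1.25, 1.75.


Stanine boundaries: [-1.75, -1.25, -0.75, -0.25, 0.25, 0.75, 1.25, 1.75]
z = -0.66
Check each boundary:
  z >= -1.75 -> could be stanine 2
  z >= -1.25 -> could be stanine 3
  z >= -0.75 -> could be stanine 4
  z < -0.25
  z < 0.25
  z < 0.75
  z < 1.25
  z < 1.75
Highest qualifying boundary gives stanine = 4

4


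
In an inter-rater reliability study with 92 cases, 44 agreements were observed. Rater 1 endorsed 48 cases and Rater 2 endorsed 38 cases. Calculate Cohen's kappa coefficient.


P_o = 44/92 = 0.478261
P_e = (48*38 + 44*54) / 8464 = 0.496219
kappa = (P_o - P_e) / (1 - P_e)
kappa = (0.478261 - 0.496219) / (1 - 0.496219)
kappa = -0.0356

-0.0356


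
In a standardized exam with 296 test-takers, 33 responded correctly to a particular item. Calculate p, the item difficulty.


Item difficulty p = number correct / total examinees
p = 33 / 296
p = 0.1115

0.1115


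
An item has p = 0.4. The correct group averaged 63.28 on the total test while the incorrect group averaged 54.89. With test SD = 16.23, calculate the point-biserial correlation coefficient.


q = 1 - p = 0.6
rpb = ((M1 - M0) / SD) * sqrt(p * q)
rpb = ((63.28 - 54.89) / 16.23) * sqrt(0.4 * 0.6)
rpb = 0.2532

0.2532


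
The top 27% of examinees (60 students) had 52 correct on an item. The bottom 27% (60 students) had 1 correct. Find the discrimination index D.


p_upper = 52/60 = 0.8667
p_lower = 1/60 = 0.0167
D = 0.8667 - 0.0167 = 0.85

0.85


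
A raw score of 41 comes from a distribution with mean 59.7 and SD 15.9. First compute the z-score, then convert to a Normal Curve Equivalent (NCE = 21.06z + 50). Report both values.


z = (X - mean) / SD = (41 - 59.7) / 15.9
z = -18.7 / 15.9
z = -1.1761
NCE = NCE = 21.06z + 50
Carry z at full precision (z = -18.7 / 15.9) into the conversion:
NCE = 21.06 * (-18.7 / 15.9) + 50 = -393.822 / 15.9 + 50
NCE = -24.7687 + 50
NCE = 25.2313

25.2313


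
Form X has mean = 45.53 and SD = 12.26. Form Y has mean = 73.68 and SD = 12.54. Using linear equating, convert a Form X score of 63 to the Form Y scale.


slope = SD_Y / SD_X = 12.54 / 12.26 ~ 1.0228
intercept = mean_Y - slope * mean_X = 73.68 - (12.54 / 12.26) * 45.53 ~ 27.1102
Y = slope * X + intercept. To avoid rounding drift from the rounded slope/intercept, evaluate the equivalent form Y = mean_Y + SD_Y * (X - mean_X) / SD_X at full precision:
Y = 73.68 + 12.54 * (63 - 45.53) / 12.26
Y = 73.68 + 12.54 * 17.47 / 12.26
Y = 73.68 + 219.0738 / 12.26
Y = 73.68 + 17.869
Y = 91.549

91.549


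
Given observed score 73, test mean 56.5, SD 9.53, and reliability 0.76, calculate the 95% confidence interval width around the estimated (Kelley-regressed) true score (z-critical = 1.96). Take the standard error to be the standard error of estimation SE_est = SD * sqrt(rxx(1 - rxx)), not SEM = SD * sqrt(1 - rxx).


True score estimate = 0.76*73 + 0.24*56.5 = 69.04
SE_est = SD * sqrt(rxx * (1 - rxx)) = 9.53 * sqrt(0.76 * 0.24) = 9.53 * sqrt(0.1824) = 4.070102
CI = T_est +/- z * SE_est, so width = 2 * z * SE_est = 2 * 1.96 * 4.070102
Width = 15.9548

15.9548


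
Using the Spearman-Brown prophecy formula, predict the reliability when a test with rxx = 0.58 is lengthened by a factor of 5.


r_new = (n * rxx) / (1 + (n-1) * rxx)
r_new = (5 * 0.58) / (1 + 4 * 0.58)
r_new = 2.9 / 3.32
r_new = 0.8735

0.8735


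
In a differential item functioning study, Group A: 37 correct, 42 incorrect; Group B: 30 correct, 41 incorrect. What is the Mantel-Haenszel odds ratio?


Odds_A = 37/42 = 0.881
Odds_B = 30/41 = 0.7317
OR = Odds_A / Odds_B = 0.881 / 0.7317
Exactly, OR = (37 * 41) / (42 * 30) = 1517 / 1260
OR = 1.204

1.204


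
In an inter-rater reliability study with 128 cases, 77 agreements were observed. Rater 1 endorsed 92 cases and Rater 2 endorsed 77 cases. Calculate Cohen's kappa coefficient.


P_o = 77/128 = 0.601562
P_e = (92*77 + 36*51) / 16384 = 0.544434
kappa = (P_o - P_e) / (1 - P_e)
kappa = (0.601562 - 0.544434) / (1 - 0.544434)
kappa = 0.1254

0.1254


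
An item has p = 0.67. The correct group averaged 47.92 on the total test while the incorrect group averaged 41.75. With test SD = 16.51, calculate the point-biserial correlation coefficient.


q = 1 - p = 0.33
rpb = ((M1 - M0) / SD) * sqrt(p * q)
rpb = ((47.92 - 41.75) / 16.51) * sqrt(0.67 * 0.33)
rpb = 0.1757

0.1757


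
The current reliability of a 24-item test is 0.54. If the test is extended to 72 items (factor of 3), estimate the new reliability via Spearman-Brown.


r_new = (n * rxx) / (1 + (n-1) * rxx)
r_new = (3 * 0.54) / (1 + 2 * 0.54)
r_new = 1.62 / 2.08
r_new = 0.7788

0.7788


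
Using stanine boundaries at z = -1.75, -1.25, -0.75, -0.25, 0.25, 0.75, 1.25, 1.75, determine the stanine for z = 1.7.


Stanine boundaries: [-1.75, -1.25, -0.75, -0.25, 0.25, 0.75, 1.25, 1.75]
z = 1.7
Check each boundary:
  z >= -1.75 -> could be stanine 2
  z >= -1.25 -> could be stanine 3
  z >= -0.75 -> could be stanine 4
  z >= -0.25 -> could be stanine 5
  z >= 0.25 -> could be stanine 6
  z >= 0.75 -> could be stanine 7
  z >= 1.25 -> could be stanine 8
  z < 1.75
Highest qualifying boundary gives stanine = 8

8


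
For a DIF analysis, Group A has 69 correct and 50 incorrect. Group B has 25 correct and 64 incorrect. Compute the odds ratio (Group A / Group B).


Odds_A = 69/50 = 1.38
Odds_B = 25/64 = 0.3906
OR = Odds_A / Odds_B = 1.38 / 0.3906
Exactly, OR = (69 * 64) / (50 * 25) = 4416 / 1250
OR = 3.5328

3.5328


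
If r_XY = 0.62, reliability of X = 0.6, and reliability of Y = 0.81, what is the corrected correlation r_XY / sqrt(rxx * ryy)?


r_corrected = rxy / sqrt(rxx * ryy)
= 0.62 / sqrt(0.6 * 0.81)
= 0.62 / sqrt(0.486)
= 0.62 / 0.697137
r_corrected = 0.8894

0.8894


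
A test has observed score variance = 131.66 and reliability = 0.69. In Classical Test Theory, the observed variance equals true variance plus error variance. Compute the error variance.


var_true = rxx * var_obs = 0.69 * 131.66 = 90.8454
var_error = var_obs - var_true
var_error = 131.66 - 90.8454
var_error = 40.8146

40.8146


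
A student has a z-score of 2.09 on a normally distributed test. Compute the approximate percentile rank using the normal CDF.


CDF(z) = 0.5 * (1 + erf(z/sqrt(2)))
erf(1.4779) = 0.9634
CDF = 0.9817
Percentile rank = 0.9817 * 100 = 98.17

98.17


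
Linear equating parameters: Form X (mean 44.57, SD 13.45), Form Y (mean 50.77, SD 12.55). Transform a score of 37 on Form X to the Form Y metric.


slope = SD_Y / SD_X = 12.55 / 13.45 ~ 0.9331
intercept = mean_Y - slope * mean_X = 50.77 - (12.55 / 13.45) * 44.57 ~ 9.1824
Y = slope * X + intercept. To avoid rounding drift from the rounded slope/intercept, evaluate the equivalent form Y = mean_Y + SD_Y * (X - mean_X) / SD_X at full precision:
Y = 50.77 + 12.55 * (37 - 44.57) / 13.45
Y = 50.77 - 12.55 * 7.57 / 13.45
Y = 50.77 - 95.0035 / 13.45
Y = 50.77 - 7.0635
Y = 43.7065

43.7065


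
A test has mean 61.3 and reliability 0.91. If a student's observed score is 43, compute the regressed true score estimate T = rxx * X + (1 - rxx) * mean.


T_est = rxx * X + (1 - rxx) * mean
T_est = 0.91 * 43 + 0.09 * 61.3
T_est = 39.13 + 5.517
T_est = 44.647

44.647


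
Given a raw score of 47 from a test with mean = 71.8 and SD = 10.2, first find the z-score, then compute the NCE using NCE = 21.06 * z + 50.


z = (X - mean) / SD = (47 - 71.8) / 10.2
z = -24.8 / 10.2
z = -2.4314
NCE = NCE = 21.06z + 50
Carry z at full precision (z = -24.8 / 10.2) into the conversion:
NCE = 21.06 * (-24.8 / 10.2) + 50 = -522.288 / 10.2 + 50
NCE = -51.2047 + 50
NCE = -1.2047

-1.2047


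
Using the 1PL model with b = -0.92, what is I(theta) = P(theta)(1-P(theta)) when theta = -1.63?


P = 1/(1+exp(-(-1.63--0.92))) = 0.3296
I = P*(1-P) = 0.3296 * 0.6704
I = 0.221

0.221


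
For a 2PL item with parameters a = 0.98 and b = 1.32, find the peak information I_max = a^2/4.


For 2PL, max info at theta = b = 1.32
I_max = a^2 / 4 = 0.98^2 / 4
= 0.9604 / 4
I_max = 0.2401

0.2401


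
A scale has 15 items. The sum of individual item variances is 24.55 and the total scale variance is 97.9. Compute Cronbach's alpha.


alpha = (k/(k-1)) * (1 - sum(si^2)/s_total^2)
= (15/14) * (1 - 24.55/97.9)
alpha = 0.8028

0.8028


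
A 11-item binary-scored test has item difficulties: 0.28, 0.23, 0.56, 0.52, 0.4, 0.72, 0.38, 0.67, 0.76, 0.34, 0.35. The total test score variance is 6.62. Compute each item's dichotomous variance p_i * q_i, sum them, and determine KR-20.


For each item, compute p_i * q_i:
  Item 1: 0.28 * 0.72 = 0.2016
  Item 2: 0.23 * 0.77 = 0.1771
  Item 3: 0.56 * 0.44 = 0.2464
  Item 4: 0.52 * 0.48 = 0.2496
  Item 5: 0.4 * 0.6 = 0.24
  Item 6: 0.72 * 0.28 = 0.2016
  Item 7: 0.38 * 0.62 = 0.2356
  Item 8: 0.67 * 0.33 = 0.2211
  Item 9: 0.76 * 0.24 = 0.1824
  Item 10: 0.34 * 0.66 = 0.2244
  Item 11: 0.35 * 0.65 = 0.2275
Sum(p_i * q_i) = 0.2016 + 0.1771 + 0.2464 + 0.2496 + 0.24 + 0.2016 + 0.2356 + 0.2211 + 0.1824 + 0.2244 + 0.2275 = 2.4073
KR-20 = (k/(k-1)) * (1 - Sum(p_i*q_i) / Var_total)
= (11/10) * (1 - 2.4073/6.62)
= 1.1 * 0.6364
KR-20 = 0.7

0.7


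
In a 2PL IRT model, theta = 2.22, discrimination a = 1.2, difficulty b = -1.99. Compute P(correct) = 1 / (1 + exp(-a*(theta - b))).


a*(theta - b) = 1.2 * (2.22 - -1.99) = 5.052
exp(-5.052) = 0.0064
P = 1 / (1 + 0.0064)
P = 0.9936

0.9936


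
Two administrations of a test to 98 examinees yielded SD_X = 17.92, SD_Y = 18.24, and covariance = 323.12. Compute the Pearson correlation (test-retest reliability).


r = cov(X,Y) / (SD_X * SD_Y)
r = 323.12 / (17.92 * 18.24)
r = 323.12 / 326.8608
r = 0.9886

0.9886


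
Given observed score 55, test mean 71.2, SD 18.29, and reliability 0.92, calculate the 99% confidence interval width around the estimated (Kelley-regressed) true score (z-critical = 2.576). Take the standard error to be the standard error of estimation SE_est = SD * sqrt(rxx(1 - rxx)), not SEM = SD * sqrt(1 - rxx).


True score estimate = 0.92*55 + 0.08*71.2 = 56.296
SE_est = SD * sqrt(rxx * (1 - rxx)) = 18.29 * sqrt(0.92 * 0.08) = 18.29 * sqrt(0.0736) = 4.961953
CI = T_est +/- z * SE_est, so width = 2 * z * SE_est = 2 * 2.576 * 4.961953
Width = 25.564

25.564


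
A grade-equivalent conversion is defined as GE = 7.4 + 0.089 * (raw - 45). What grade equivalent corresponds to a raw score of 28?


raw - median = 28 - 45 = -17
slope * diff = 0.089 * -17 = -1.513
GE = 7.4 + -1.513
GE = 5.887

5.887


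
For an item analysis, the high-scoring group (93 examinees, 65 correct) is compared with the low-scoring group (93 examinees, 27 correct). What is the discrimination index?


p_upper = 65/93 = 0.6989
p_lower = 27/93 = 0.2903
D = 0.6989 - 0.2903 = 0.4086

0.4086


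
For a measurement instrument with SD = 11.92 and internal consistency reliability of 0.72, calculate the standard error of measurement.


SEM = SD * sqrt(1 - rxx)
SEM = 11.92 * sqrt(1 - 0.72)
SEM = 11.92 * sqrt(0.28) = 11.92 * 0.52915
SEM = 6.3075

6.3075


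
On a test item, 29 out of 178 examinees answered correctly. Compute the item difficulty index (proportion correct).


Item difficulty p = number correct / total examinees
p = 29 / 178
p = 0.1629

0.1629


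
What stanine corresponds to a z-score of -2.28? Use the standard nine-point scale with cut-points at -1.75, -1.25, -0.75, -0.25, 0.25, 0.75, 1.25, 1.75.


Stanine boundaries: [-1.75, -1.25, -0.75, -0.25, 0.25, 0.75, 1.25, 1.75]
z = -2.28
Check each boundary:
  z < -1.75
  z < -1.25
  z < -0.75
  z < -0.25
  z < 0.25
  z < 0.75
  z < 1.25
  z < 1.75
Highest qualifying boundary gives stanine = 1

1


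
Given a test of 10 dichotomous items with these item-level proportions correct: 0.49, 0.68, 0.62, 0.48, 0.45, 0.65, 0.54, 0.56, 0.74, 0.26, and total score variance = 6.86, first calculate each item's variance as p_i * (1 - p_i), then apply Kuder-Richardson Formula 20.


For each item, compute p_i * q_i:
  Item 1: 0.49 * 0.51 = 0.2499
  Item 2: 0.68 * 0.32 = 0.2176
  Item 3: 0.62 * 0.38 = 0.2356
  Item 4: 0.48 * 0.52 = 0.2496
  Item 5: 0.45 * 0.55 = 0.2475
  Item 6: 0.65 * 0.35 = 0.2275
  Item 7: 0.54 * 0.46 = 0.2484
  Item 8: 0.56 * 0.44 = 0.2464
  Item 9: 0.74 * 0.26 = 0.1924
  Item 10: 0.26 * 0.74 = 0.1924
Sum(p_i * q_i) = 0.2499 + 0.2176 + 0.2356 + 0.2496 + 0.2475 + 0.2275 + 0.2484 + 0.2464 + 0.1924 + 0.1924 = 2.3073
KR-20 = (k/(k-1)) * (1 - Sum(p_i*q_i) / Var_total)
= (10/9) * (1 - 2.3073/6.86)
= 1.1111 * 0.6637
KR-20 = 0.7374

0.7374


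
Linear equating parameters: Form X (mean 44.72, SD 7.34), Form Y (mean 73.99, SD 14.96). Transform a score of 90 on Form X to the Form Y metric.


slope = SD_Y / SD_X = 14.96 / 7.34 ~ 2.0381
intercept = mean_Y - slope * mean_X = 73.99 - (14.96 / 7.34) * 44.72 ~ -17.1559
Y = slope * X + intercept. To avoid rounding drift from the rounded slope/intercept, evaluate the equivalent form Y = mean_Y + SD_Y * (X - mean_X) / SD_X at full precision:
Y = 73.99 + 14.96 * (90 - 44.72) / 7.34
Y = 73.99 + 14.96 * 45.28 / 7.34
Y = 73.99 + 677.3888 / 7.34
Y = 73.99 + 92.2873
Y = 166.2773

166.2773


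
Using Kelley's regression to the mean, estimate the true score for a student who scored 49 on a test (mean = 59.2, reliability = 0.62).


T_est = rxx * X + (1 - rxx) * mean
T_est = 0.62 * 49 + 0.38 * 59.2
T_est = 30.38 + 22.496
T_est = 52.876

52.876


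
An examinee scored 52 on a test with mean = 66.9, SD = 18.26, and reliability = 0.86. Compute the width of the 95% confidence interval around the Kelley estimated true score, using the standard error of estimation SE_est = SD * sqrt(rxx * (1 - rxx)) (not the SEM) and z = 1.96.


True score estimate = 0.86*52 + 0.14*66.9 = 54.086
SE_est = SD * sqrt(rxx * (1 - rxx)) = 18.26 * sqrt(0.86 * 0.14) = 18.26 * sqrt(0.1204) = 6.335983
CI = T_est +/- z * SE_est, so width = 2 * z * SE_est = 2 * 1.96 * 6.335983
Width = 24.8371

24.8371


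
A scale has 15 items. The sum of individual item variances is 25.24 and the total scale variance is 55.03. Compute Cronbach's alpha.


alpha = (k/(k-1)) * (1 - sum(si^2)/s_total^2)
= (15/14) * (1 - 25.24/55.03)
alpha = 0.58

0.58


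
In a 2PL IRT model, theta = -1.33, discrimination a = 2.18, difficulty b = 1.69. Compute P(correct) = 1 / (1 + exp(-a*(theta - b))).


a*(theta - b) = 2.18 * (-1.33 - 1.69) = -6.5836
exp(--6.5836) = 723.1379
P = 1 / (1 + 723.1379)
P = 0.0014

0.0014


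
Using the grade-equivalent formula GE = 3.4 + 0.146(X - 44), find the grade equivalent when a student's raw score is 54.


raw - median = 54 - 44 = 10
slope * diff = 0.146 * 10 = 1.46
GE = 3.4 + 1.46
GE = 4.86

4.86


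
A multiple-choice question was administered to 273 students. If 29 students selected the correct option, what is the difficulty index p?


Item difficulty p = number correct / total examinees
p = 29 / 273
p = 0.1062

0.1062


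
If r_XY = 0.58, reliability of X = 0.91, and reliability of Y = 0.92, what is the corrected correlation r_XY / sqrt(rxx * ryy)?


r_corrected = rxy / sqrt(rxx * ryy)
= 0.58 / sqrt(0.91 * 0.92)
= 0.58 / sqrt(0.8372)
= 0.58 / 0.914986
r_corrected = 0.6339

0.6339


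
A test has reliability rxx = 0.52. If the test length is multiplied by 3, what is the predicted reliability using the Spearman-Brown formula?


r_new = (n * rxx) / (1 + (n-1) * rxx)
r_new = (3 * 0.52) / (1 + 2 * 0.52)
r_new = 1.56 / 2.04
r_new = 0.7647

0.7647


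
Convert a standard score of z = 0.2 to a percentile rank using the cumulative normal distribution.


CDF(z) = 0.5 * (1 + erf(z/sqrt(2)))
erf(0.1414) = 0.1585
CDF = 0.5793
Percentile rank = 0.5793 * 100 = 57.93

57.93


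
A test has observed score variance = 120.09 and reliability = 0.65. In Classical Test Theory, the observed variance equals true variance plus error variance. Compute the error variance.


var_true = rxx * var_obs = 0.65 * 120.09 = 78.0585
var_error = var_obs - var_true
var_error = 120.09 - 78.0585
var_error = 42.0315

42.0315


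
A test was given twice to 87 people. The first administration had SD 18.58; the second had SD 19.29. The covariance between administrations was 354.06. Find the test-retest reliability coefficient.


r = cov(X,Y) / (SD_X * SD_Y)
r = 354.06 / (18.58 * 19.29)
r = 354.06 / 358.4082
r = 0.9879

0.9879


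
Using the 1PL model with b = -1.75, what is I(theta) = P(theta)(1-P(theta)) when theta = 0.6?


P = 1/(1+exp(-(0.6--1.75))) = 0.9129
I = P*(1-P) = 0.9129 * 0.0871
I = 0.0795

0.0795


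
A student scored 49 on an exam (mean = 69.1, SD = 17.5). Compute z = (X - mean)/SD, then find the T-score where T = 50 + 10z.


z = (X - mean) / SD = (49 - 69.1) / 17.5
z = -20.1 / 17.5
z = -1.1486
T-score = T = 50 + 10z
Carry z at full precision (z = -20.1 / 17.5) into the conversion:
T-score = 50 + 10 * (-20.1 / 17.5) = 50 + -201 / 17.5
T-score = 50 + -11.4857
T-score = 38.5143

38.5143


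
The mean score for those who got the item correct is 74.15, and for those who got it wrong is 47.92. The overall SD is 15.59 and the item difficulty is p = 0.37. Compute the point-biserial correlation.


q = 1 - p = 0.63
rpb = ((M1 - M0) / SD) * sqrt(p * q)
rpb = ((74.15 - 47.92) / 15.59) * sqrt(0.37 * 0.63)
rpb = 0.8123

0.8123


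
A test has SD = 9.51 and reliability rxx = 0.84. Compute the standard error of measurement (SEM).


SEM = SD * sqrt(1 - rxx)
SEM = 9.51 * sqrt(1 - 0.84)
SEM = 9.51 * sqrt(0.16) = 9.51 * 0.4
SEM = 3.804

3.804


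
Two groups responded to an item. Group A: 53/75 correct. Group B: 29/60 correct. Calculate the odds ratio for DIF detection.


Odds_A = 53/22 = 2.4091
Odds_B = 29/31 = 0.9355
OR = Odds_A / Odds_B = 2.4091 / 0.9355
Exactly, OR = (53 * 31) / (22 * 29) = 1643 / 638
OR = 2.5752

2.5752


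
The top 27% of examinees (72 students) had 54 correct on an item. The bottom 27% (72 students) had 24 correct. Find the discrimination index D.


p_upper = 54/72 = 0.75
p_lower = 24/72 = 0.3333
D = 0.75 - 0.3333 = 0.4167

0.4167


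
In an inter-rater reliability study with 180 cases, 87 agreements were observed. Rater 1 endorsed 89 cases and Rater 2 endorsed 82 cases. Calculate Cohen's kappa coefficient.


P_o = 87/180 = 0.483333
P_e = (89*82 + 91*98) / 32400 = 0.500494
kappa = (P_o - P_e) / (1 - P_e)
kappa = (0.483333 - 0.500494) / (1 - 0.500494)
kappa = -0.0344

-0.0344


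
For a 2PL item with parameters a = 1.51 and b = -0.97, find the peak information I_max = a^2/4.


For 2PL, max info at theta = b = -0.97
I_max = a^2 / 4 = 1.51^2 / 4
= 2.2801 / 4
I_max = 0.57

0.57


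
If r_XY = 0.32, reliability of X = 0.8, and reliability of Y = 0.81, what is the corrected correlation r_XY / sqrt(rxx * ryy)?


r_corrected = rxy / sqrt(rxx * ryy)
= 0.32 / sqrt(0.8 * 0.81)
= 0.32 / sqrt(0.648)
= 0.32 / 0.804984
r_corrected = 0.3975

0.3975


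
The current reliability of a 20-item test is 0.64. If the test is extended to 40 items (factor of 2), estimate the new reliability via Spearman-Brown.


r_new = (n * rxx) / (1 + (n-1) * rxx)
r_new = (2 * 0.64) / (1 + 1 * 0.64)
r_new = 1.28 / 1.64
r_new = 0.7805

0.7805


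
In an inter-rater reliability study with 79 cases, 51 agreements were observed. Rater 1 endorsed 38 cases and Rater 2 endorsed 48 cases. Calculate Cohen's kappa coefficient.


P_o = 51/79 = 0.64557
P_e = (38*48 + 41*31) / 6241 = 0.495914
kappa = (P_o - P_e) / (1 - P_e)
kappa = (0.64557 - 0.495914) / (1 - 0.495914)
kappa = 0.2969

0.2969


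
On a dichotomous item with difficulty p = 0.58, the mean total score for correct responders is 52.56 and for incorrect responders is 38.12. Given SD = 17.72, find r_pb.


q = 1 - p = 0.42
rpb = ((M1 - M0) / SD) * sqrt(p * q)
rpb = ((52.56 - 38.12) / 17.72) * sqrt(0.58 * 0.42)
rpb = 0.4022

0.4022


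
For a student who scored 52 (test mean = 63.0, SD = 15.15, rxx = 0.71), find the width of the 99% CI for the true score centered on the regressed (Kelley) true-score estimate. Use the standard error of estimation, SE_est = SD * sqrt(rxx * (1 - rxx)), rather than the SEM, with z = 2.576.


True score estimate = 0.71*52 + 0.29*63.0 = 55.19
SE_est = SD * sqrt(rxx * (1 - rxx)) = 15.15 * sqrt(0.71 * 0.29) = 15.15 * sqrt(0.2059) = 6.874495
CI = T_est +/- z * SE_est, so width = 2 * z * SE_est = 2 * 2.576 * 6.874495
Width = 35.4174

35.4174


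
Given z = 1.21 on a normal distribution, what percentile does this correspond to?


CDF(z) = 0.5 * (1 + erf(z/sqrt(2)))
erf(0.8556) = 0.7737
CDF = 0.8869
Percentile rank = 0.8869 * 100 = 88.69

88.69


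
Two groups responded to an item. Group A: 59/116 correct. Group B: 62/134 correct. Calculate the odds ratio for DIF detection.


Odds_A = 59/57 = 1.0351
Odds_B = 62/72 = 0.8611
OR = Odds_A / Odds_B = 1.0351 / 0.8611
Exactly, OR = (59 * 72) / (57 * 62) = 4248 / 3534
OR = 1.202

1.202


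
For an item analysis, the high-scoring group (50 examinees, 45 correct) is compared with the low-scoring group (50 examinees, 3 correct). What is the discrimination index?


p_upper = 45/50 = 0.9
p_lower = 3/50 = 0.06
D = 0.9 - 0.06 = 0.84

0.84


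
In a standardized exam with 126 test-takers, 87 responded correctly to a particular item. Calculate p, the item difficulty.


Item difficulty p = number correct / total examinees
p = 87 / 126
p = 0.6905

0.6905


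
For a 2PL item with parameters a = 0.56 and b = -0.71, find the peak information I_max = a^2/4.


For 2PL, max info at theta = b = -0.71
I_max = a^2 / 4 = 0.56^2 / 4
= 0.3136 / 4
I_max = 0.0784

0.0784


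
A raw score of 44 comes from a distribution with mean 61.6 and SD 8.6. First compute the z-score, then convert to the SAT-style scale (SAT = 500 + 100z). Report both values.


z = (X - mean) / SD = (44 - 61.6) / 8.6
z = -17.6 / 8.6
z = -2.0465
SAT-scale = SAT = 500 + 100z
Carry z at full precision (z = -17.6 / 8.6) into the conversion:
SAT-scale = 500 + 100 * (-17.6 / 8.6) = 500 + -1760 / 8.6
SAT-scale = 500 + -204.6512
SAT-scale = 295.3488

295.3488


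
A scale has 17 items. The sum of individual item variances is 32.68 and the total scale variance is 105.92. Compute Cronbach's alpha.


alpha = (k/(k-1)) * (1 - sum(si^2)/s_total^2)
= (17/16) * (1 - 32.68/105.92)
alpha = 0.7347

0.7347


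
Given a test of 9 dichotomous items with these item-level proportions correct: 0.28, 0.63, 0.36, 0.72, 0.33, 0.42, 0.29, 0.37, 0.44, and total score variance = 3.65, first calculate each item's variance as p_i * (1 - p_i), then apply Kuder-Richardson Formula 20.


For each item, compute p_i * q_i:
  Item 1: 0.28 * 0.72 = 0.2016
  Item 2: 0.63 * 0.37 = 0.2331
  Item 3: 0.36 * 0.64 = 0.2304
  Item 4: 0.72 * 0.28 = 0.2016
  Item 5: 0.33 * 0.67 = 0.2211
  Item 6: 0.42 * 0.58 = 0.2436
  Item 7: 0.29 * 0.71 = 0.2059
  Item 8: 0.37 * 0.63 = 0.2331
  Item 9: 0.44 * 0.56 = 0.2464
Sum(p_i * q_i) = 0.2016 + 0.2331 + 0.2304 + 0.2016 + 0.2211 + 0.2436 + 0.2059 + 0.2331 + 0.2464 = 2.0168
KR-20 = (k/(k-1)) * (1 - Sum(p_i*q_i) / Var_total)
= (9/8) * (1 - 2.0168/3.65)
= 1.125 * 0.4475
KR-20 = 0.5034

0.5034


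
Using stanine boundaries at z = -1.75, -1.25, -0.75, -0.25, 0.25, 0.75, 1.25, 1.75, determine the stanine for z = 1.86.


Stanine boundaries: [-1.75, -1.25, -0.75, -0.25, 0.25, 0.75, 1.25, 1.75]
z = 1.86
Check each boundary:
  z >= -1.75 -> could be stanine 2
  z >= -1.25 -> could be stanine 3
  z >= -0.75 -> could be stanine 4
  z >= -0.25 -> could be stanine 5
  z >= 0.25 -> could be stanine 6
  z >= 0.75 -> could be stanine 7
  z >= 1.25 -> could be stanine 8
  z >= 1.75 -> could be stanine 9
Highest qualifying boundary gives stanine = 9

9


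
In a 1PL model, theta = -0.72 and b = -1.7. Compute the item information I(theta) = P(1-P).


P = 1/(1+exp(-(-0.72--1.7))) = 0.7271
I = P*(1-P) = 0.7271 * 0.2729
I = 0.1984

0.1984


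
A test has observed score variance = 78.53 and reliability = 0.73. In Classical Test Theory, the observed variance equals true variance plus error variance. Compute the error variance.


var_true = rxx * var_obs = 0.73 * 78.53 = 57.3269
var_error = var_obs - var_true
var_error = 78.53 - 57.3269
var_error = 21.2031

21.2031


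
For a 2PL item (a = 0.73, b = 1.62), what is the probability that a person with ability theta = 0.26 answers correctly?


a*(theta - b) = 0.73 * (0.26 - 1.62) = -0.9928
exp(--0.9928) = 2.6988
P = 1 / (1 + 2.6988)
P = 0.2704

0.2704


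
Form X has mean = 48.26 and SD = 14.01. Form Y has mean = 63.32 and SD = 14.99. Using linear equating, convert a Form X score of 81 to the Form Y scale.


slope = SD_Y / SD_X = 14.99 / 14.01 ~ 1.07
intercept = mean_Y - slope * mean_X = 63.32 - (14.99 / 14.01) * 48.26 ~ 11.6842
Y = slope * X + intercept. To avoid rounding drift from the rounded slope/intercept, evaluate the equivalent form Y = mean_Y + SD_Y * (X - mean_X) / SD_X at full precision:
Y = 63.32 + 14.99 * (81 - 48.26) / 14.01
Y = 63.32 + 14.99 * 32.74 / 14.01
Y = 63.32 + 490.7726 / 14.01
Y = 63.32 + 35.0302
Y = 98.3502

98.3502


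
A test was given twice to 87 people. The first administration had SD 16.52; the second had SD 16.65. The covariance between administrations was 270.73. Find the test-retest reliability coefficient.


r = cov(X,Y) / (SD_X * SD_Y)
r = 270.73 / (16.52 * 16.65)
r = 270.73 / 275.058
r = 0.9843

0.9843


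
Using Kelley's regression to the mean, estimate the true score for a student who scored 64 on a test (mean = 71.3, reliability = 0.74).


T_est = rxx * X + (1 - rxx) * mean
T_est = 0.74 * 64 + 0.26 * 71.3
T_est = 47.36 + 18.538
T_est = 65.898

65.898


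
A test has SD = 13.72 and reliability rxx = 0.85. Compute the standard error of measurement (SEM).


SEM = SD * sqrt(1 - rxx)
SEM = 13.72 * sqrt(1 - 0.85)
SEM = 13.72 * sqrt(0.15) = 13.72 * 0.387298
SEM = 5.3137

5.3137
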